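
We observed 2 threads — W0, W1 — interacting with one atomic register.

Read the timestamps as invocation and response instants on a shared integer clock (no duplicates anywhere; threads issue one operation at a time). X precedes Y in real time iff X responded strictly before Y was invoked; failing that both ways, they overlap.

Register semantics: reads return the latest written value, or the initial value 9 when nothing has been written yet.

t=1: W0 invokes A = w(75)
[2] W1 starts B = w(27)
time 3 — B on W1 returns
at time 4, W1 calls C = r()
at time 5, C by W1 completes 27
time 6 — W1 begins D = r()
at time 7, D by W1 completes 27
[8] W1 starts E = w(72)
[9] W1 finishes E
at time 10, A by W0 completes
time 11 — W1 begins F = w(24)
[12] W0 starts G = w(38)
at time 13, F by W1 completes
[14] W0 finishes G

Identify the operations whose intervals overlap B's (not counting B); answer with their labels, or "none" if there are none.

A

B spans [2,3]; an op avoiding the whole window 2..3 is ordered, any other is concurrent
A [1,10]: concurrent
C [4,5]: after
D [6,7]: after
E [8,9]: after
F [11,13]: after
G [12,14]: after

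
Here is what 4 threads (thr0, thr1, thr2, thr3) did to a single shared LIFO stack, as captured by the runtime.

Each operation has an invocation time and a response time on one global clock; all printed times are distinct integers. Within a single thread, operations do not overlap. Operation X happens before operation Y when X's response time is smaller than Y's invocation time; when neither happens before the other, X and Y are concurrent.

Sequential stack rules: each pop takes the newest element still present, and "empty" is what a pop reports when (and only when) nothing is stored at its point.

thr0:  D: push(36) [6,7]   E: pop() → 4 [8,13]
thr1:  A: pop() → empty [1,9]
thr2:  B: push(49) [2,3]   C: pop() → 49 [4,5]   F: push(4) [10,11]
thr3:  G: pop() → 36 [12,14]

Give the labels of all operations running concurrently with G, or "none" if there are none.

E

overlap test against G [12,14]: concurrent iff the interval meets 12..14
A [1,9]: before
B [2,3]: before
C [4,5]: before
D [6,7]: before
E [8,13]: concurrent
F [10,11]: before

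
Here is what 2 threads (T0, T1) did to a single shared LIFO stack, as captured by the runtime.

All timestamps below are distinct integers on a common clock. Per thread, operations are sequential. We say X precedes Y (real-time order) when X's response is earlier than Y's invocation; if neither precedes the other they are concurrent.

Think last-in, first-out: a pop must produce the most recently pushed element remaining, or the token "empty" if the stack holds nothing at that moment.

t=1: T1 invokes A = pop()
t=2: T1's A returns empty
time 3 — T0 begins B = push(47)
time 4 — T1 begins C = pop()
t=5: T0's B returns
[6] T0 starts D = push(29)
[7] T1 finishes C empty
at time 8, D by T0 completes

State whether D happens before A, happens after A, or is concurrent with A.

D spans [6,8], A spans [1,2]
resp(A)=2 < inv(D)=6

after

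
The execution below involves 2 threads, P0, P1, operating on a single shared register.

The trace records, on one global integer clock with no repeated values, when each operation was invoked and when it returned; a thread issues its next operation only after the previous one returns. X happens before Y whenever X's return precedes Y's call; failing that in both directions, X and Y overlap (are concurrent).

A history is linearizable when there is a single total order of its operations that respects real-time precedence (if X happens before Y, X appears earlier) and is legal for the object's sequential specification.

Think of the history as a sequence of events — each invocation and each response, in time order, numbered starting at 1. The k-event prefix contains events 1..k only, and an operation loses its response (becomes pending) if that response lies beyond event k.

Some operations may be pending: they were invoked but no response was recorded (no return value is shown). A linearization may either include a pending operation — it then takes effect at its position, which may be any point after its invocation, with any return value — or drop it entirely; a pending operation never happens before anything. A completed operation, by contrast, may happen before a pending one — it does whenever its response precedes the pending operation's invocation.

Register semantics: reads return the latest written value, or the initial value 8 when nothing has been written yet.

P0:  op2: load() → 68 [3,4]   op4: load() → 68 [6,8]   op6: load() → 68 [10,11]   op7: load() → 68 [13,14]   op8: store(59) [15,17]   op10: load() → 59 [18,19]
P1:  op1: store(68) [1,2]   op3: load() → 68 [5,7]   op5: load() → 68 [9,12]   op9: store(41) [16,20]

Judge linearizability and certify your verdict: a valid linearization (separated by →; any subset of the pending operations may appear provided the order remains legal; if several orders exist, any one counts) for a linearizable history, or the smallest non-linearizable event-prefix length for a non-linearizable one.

1. op1 store(68), leaving value 68
2. op2 load() → 68, leaving value 68
3. op3 load() → 68, leaving value 68
4. op4 load() → 68, leaving value 68
5. op5 load() → 68, leaving value 68
6. op6 load() → 68, leaving value 68
7. op7 load() → 68, leaving value 68
8. op8 store(59), leaving value 59
9. op10 load() → 59, leaving value 59
10. op9 store(41), leaving value 41

linearizable — witness: op1 → op2 → op3 → op4 → op5 → op6 → op7 → op8 → op10 → op9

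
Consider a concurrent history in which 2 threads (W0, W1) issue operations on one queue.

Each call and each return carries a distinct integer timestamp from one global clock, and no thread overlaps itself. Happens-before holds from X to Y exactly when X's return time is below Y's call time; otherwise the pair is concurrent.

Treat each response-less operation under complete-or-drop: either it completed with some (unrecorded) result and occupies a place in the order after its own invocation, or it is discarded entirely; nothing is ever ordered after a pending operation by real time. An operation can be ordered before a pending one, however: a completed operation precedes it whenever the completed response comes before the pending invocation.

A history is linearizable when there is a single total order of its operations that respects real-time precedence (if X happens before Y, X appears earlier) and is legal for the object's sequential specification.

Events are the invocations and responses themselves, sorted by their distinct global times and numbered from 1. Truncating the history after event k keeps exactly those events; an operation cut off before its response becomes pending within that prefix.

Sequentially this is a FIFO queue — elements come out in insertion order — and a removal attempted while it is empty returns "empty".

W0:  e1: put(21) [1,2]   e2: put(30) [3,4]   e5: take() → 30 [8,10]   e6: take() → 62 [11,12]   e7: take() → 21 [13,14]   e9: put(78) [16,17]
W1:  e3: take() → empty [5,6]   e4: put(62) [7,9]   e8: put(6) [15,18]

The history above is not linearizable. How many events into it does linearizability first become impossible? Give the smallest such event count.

6

events 1..5 are linearizable, e.g. via e1, e2:
1. e1 put(21), leaving queue <21>
2. e2 put(30), leaving queue <21,30>
event 6 — e3's response, time 6 — after it, nothing linearizes
take e1, e2, e3: step 3 already fails, because e3 take() → empty cannot occur there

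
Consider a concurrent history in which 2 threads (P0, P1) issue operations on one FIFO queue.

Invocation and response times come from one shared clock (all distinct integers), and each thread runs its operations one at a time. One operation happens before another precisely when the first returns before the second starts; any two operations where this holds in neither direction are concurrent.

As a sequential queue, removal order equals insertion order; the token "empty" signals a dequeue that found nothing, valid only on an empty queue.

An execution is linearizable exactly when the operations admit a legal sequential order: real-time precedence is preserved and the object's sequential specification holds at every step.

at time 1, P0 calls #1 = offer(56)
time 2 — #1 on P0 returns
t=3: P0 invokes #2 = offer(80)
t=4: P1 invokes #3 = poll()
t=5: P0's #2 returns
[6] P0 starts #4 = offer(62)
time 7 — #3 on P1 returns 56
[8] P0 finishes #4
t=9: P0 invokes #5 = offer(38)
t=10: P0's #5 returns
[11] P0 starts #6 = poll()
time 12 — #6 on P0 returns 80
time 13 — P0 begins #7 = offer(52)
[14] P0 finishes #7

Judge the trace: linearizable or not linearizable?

linearizable

witness order: #1, #2, #3, #4, #5, #6, #7
after step 1 (#1 offer(56)): queue <56>
after step 2 (#2 offer(80)): queue <56,80>
after step 3 (#3 poll() → 56): queue <80>
after step 4 (#4 offer(62)): queue <80,62>
after step 5 (#5 offer(38)): queue <80,62,38>
after step 6 (#6 poll() → 80): queue <62,38>
after step 7 (#7 offer(52)): queue <62,38,52>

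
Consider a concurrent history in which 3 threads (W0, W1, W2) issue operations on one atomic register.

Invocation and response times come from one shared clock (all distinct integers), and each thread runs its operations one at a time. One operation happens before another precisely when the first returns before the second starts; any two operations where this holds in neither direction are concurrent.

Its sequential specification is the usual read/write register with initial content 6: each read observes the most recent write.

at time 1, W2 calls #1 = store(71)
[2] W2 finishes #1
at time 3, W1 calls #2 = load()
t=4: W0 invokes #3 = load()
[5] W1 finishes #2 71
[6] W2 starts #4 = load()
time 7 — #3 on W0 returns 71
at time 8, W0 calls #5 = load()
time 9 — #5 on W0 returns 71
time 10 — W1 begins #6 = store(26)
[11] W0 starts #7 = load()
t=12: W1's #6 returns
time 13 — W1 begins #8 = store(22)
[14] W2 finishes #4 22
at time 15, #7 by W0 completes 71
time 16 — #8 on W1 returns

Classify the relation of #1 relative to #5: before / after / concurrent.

#1 spans [1,2], #5 spans [8,9]
resp(#1)=2 < inv(#5)=8

before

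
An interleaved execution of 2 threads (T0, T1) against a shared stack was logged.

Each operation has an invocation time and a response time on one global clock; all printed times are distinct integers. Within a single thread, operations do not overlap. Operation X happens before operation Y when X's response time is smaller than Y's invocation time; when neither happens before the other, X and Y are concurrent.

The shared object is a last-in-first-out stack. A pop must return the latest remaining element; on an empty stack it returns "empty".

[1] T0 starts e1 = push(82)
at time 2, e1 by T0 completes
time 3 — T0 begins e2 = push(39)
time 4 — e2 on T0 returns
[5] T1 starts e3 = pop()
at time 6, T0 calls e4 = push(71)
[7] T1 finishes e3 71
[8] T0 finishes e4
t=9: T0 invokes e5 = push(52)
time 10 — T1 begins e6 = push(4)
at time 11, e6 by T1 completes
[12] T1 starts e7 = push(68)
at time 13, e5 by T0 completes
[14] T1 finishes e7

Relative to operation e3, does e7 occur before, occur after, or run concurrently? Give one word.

after

e7 spans [12,14], e3 spans [5,7]
resp(e3)=7 < inv(e7)=12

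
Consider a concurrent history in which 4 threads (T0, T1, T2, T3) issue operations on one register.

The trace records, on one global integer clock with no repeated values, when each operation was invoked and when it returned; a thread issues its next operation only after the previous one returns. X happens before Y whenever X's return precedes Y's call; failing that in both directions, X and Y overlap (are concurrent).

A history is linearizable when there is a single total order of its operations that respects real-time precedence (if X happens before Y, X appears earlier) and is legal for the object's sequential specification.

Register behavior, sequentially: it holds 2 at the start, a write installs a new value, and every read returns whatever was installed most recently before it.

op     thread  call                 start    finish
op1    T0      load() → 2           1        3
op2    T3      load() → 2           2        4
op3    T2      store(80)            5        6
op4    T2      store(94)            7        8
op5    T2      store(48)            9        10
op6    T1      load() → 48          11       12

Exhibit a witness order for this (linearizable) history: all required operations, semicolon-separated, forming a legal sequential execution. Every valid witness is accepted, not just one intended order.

op1; op2; op3; op4; op5; op6

after step 1 (op1 load() → 2): value 2
after step 2 (op2 load() → 2): value 2
after step 3 (op3 store(80)): value 80
after step 4 (op4 store(94)): value 94
after step 5 (op5 store(48)): value 48
after step 6 (op6 load() → 48): value 48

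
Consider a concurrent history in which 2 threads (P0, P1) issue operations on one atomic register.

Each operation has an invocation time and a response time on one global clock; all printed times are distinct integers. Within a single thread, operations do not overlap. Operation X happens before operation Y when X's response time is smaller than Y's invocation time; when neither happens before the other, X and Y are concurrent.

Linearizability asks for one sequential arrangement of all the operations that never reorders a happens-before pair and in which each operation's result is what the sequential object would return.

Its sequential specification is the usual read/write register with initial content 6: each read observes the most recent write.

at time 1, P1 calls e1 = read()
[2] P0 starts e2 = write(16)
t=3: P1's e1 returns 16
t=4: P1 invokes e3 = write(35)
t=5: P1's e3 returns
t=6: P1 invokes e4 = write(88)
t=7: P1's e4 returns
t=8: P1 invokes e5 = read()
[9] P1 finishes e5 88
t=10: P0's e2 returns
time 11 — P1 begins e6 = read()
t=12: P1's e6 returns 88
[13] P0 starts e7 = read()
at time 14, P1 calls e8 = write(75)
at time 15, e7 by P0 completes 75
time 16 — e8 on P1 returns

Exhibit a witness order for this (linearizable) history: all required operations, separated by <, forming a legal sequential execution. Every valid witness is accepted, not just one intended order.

step 1: e2 write(16) — value 16
step 2: e1 read() → 16 — value 16
step 3: e3 write(35) — value 35
step 4: e4 write(88) — value 88
step 5: e5 read() → 88 — value 88
step 6: e6 read() → 88 — value 88
step 7: e8 write(75) — value 75
step 8: e7 read() → 75 — value 75

e2 < e1 < e3 < e4 < e5 < e6 < e8 < e7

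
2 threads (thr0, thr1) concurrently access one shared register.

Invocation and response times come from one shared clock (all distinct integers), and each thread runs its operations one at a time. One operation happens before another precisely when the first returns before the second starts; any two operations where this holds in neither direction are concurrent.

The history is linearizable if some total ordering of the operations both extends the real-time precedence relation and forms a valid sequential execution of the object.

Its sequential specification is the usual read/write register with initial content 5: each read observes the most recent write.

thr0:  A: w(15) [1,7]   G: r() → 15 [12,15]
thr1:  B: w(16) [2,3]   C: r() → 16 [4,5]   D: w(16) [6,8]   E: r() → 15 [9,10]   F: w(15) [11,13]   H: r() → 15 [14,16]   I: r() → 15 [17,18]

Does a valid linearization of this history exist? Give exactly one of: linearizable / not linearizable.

linearizable

a witness: B, C, D, A, E, F, G, H, I
1. B w(16), leaving value 16
2. C r() → 16, leaving value 16
3. D w(16), leaving value 16
4. A w(15), leaving value 15
5. E r() → 15, leaving value 15
6. F w(15), leaving value 15
7. G r() → 15, leaving value 15
8. H r() → 15, leaving value 15
9. I r() → 15, leaving value 15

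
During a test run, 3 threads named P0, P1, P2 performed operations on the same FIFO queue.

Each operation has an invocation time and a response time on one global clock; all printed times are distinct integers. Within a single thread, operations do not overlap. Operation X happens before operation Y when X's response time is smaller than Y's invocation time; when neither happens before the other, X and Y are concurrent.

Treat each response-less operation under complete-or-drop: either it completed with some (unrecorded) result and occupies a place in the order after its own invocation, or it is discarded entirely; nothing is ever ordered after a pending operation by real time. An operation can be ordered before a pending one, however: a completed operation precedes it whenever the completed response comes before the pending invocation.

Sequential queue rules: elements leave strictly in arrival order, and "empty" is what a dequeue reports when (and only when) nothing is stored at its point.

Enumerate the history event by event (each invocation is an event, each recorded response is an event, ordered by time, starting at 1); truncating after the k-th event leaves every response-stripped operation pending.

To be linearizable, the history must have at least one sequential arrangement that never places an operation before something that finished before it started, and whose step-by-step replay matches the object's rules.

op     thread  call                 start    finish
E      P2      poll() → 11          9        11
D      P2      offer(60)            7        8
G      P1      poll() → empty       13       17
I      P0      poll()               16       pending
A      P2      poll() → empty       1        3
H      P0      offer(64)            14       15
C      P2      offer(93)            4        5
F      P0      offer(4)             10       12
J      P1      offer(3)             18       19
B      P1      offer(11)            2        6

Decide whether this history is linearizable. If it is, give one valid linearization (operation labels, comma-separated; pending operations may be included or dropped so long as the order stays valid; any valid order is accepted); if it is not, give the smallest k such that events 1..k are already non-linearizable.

through event 16 a valid linearization exists; event 17 (G responding at time 17) ends that
every one of the 12 real-time-consistent orders over 8 completed FIFO queue ops fails the sequential spec
completion choices over the 1 pending operation (I) were checked; none helps
e.g. A, B, C, D, E, F, G, H (pending dropped): illegal at step 7, since G poll() → empty cannot apply there
e.g. A, B, C, D, E, F, H, G (pending dropped): illegal at step 8, since G poll() → empty cannot apply there

not linearizable — minimal violating prefix: 17 events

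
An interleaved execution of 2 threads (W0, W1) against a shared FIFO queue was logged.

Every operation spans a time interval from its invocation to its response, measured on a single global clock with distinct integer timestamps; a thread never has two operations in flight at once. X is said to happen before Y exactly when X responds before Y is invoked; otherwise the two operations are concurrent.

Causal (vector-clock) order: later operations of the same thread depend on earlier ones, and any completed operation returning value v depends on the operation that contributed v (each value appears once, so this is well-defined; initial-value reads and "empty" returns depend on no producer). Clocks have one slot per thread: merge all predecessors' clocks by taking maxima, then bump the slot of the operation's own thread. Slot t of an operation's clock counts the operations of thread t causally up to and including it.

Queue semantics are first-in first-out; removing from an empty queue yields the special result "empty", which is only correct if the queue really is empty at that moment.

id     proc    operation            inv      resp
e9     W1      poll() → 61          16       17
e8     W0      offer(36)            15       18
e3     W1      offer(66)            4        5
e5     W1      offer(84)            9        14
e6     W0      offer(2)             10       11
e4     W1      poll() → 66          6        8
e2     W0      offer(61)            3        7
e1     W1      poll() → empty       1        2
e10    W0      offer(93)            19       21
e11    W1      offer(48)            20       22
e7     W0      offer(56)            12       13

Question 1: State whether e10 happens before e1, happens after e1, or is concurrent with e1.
e10 spans [19,21], e1 spans [1,2]
resp(e1)=2 < inv(e10)=19

after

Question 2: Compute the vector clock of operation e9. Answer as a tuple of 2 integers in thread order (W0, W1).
e1 (invocation 1): nothing precedes it; W1's component alone gives (0, 1)
e2 (invocation 3): nothing precedes it; W0's component alone gives (1, 0)
e3, invoked 4, takes VC(e1)=(0, 1) under max, adds 1 for W1 → (0, 2)
e6, invoked 10, takes VC(e2)=(1, 0) under max, adds 1 for W0 → (2, 0)
e4, invoked 6, takes VC(e3)=(0, 2) under max, adds 1 for W1 → (0, 3)
e7, invoked 12, takes VC(e6)=(2, 0) under max, adds 1 for W0 → (3, 0)
e5, invoked 9, takes VC(e4)=(0, 3) under max, adds 1 for W1 → (0, 4)
e8, invoked 15, takes VC(e7)=(3, 0) under max, adds 1 for W0 → (4, 0)
e10, invoked 19, takes VC(e8)=(4, 0) under max, adds 1 for W0 → (5, 0)
e9, invoked 16, takes VC(e2)=(1, 0), VC(e5)=(0, 4) under max, adds 1 for W1 → (1, 5)
e11, invoked 20, takes VC(e9)=(1, 5) under max, adds 1 for W1 → (1, 6)
target: VC(e9) = (1, 5)

(1, 5)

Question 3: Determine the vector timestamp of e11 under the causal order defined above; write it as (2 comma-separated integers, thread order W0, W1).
e1, invoked 1, has no incoming edges; only W1's bump applies → (0, 1)
e2, invoked 3, has no incoming edges; only W0's bump applies → (1, 0)
merge at e3 (invoked 4): VC(e1)=(0, 1), own-thread bump on W1 → (0, 2)
merge at e6 (invoked 10): VC(e2)=(1, 0), own-thread bump on W0 → (2, 0)
merge at e4 (invoked 6): VC(e3)=(0, 2), own-thread bump on W1 → (0, 3)
merge at e7 (invoked 12): VC(e6)=(2, 0), own-thread bump on W0 → (3, 0)
merge at e5 (invoked 9): VC(e4)=(0, 3), own-thread bump on W1 → (0, 4)
merge at e8 (invoked 15): VC(e7)=(3, 0), own-thread bump on W0 → (4, 0)
merge at e10 (invoked 19): VC(e8)=(4, 0), own-thread bump on W0 → (5, 0)
merge at e9 (invoked 16): VC(e2)=(1, 0), VC(e5)=(0, 4), own-thread bump on W1 → (1, 5)
merge at e11 (invoked 20): VC(e9)=(1, 5), own-thread bump on W1 → (1, 6)
target: VC(e11) = (1, 6)

(1, 6)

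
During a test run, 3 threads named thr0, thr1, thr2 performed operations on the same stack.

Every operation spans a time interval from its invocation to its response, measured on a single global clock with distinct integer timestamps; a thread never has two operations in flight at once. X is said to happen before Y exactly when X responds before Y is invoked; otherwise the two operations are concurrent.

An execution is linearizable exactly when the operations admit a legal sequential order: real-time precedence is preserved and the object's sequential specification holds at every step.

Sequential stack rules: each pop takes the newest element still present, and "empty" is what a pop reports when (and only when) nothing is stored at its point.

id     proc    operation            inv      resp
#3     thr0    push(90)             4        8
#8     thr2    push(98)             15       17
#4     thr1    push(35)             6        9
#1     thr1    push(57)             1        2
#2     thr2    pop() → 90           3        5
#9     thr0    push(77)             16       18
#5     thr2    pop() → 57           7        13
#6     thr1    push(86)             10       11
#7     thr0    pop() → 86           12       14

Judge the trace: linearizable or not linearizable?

a witness: #1, #3, #2, #5, #4, #6, #7, #8, #9
step 1: #1 push(57) — stack <57>
step 2: #3 push(90) — stack <57,90>
step 3: #2 pop() → 90 — stack <57>
step 4: #5 pop() → 57 — stack <>
step 5: #4 push(35) — stack <35>
step 6: #6 push(86) — stack <35,86>
step 7: #7 pop() → 86 — stack <35>
step 8: #8 push(98) — stack <35,98>
step 9: #9 push(77) — stack <35,98,77>

linearizable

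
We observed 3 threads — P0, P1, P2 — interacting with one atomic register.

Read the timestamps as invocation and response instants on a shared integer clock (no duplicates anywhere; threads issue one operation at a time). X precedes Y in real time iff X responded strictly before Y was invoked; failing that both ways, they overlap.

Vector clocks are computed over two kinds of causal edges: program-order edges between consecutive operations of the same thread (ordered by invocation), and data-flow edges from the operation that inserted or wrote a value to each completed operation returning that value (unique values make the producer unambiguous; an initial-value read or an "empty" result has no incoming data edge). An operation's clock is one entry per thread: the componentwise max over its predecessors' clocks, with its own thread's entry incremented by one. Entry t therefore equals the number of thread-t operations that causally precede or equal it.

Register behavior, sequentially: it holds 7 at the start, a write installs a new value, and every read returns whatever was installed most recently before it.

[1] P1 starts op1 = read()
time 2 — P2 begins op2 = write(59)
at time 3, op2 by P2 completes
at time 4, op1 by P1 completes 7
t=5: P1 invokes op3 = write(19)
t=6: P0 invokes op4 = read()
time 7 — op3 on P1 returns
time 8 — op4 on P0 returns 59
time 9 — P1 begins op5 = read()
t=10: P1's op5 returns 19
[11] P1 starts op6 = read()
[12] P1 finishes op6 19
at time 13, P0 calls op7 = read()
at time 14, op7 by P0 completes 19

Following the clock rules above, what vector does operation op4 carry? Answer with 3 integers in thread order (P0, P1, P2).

no predecessors for op2 (invoked 2): P2 increments from zero → (0, 0, 1)
no predecessors for op1 (invoked 1): P1 increments from zero → (0, 1, 0)
op3, invoked 5, takes VC(op1)=(0, 1, 0) under max, adds 1 for P1 → (0, 2, 0)
op4, invoked 6, takes VC(op2)=(0, 0, 1) under max, adds 1 for P0 → (1, 0, 1)
op5, invoked 9, takes VC(op3)=(0, 2, 0) under max, adds 1 for P1 → (0, 3, 0)
op6, invoked 11, takes VC(op3)=(0, 2, 0), VC(op5)=(0, 3, 0) under max, adds 1 for P1 → (0, 4, 0)
op7, invoked 13, takes VC(op3)=(0, 2, 0), VC(op4)=(1, 0, 1) under max, adds 1 for P0 → (2, 2, 1)
target: VC(op4) = (1, 0, 1)

(1, 0, 1)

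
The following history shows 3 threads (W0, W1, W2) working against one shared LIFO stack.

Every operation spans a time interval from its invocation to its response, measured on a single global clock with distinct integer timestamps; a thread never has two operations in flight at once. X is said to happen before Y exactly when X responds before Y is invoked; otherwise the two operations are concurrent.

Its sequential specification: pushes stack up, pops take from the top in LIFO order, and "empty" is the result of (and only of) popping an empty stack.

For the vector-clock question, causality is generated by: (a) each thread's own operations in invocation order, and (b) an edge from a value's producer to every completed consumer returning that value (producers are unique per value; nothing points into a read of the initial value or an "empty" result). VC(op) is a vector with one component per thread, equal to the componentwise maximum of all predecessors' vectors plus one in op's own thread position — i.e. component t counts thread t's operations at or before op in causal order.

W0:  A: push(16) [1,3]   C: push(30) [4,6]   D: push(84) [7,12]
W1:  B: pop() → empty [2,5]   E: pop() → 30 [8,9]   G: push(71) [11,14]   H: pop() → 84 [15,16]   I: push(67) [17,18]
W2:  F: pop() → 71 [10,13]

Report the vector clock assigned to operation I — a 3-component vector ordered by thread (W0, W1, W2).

(3, 5, 0)

invoked at 2, B has no predecessors; its own W1 bump gives (0, 1, 0)
invoked at 1, A has no predecessors; its own W0 bump gives (1, 0, 0)
invoked at 4, C merges VC(A)=(1, 0, 0) and bumps W0's slot → (2, 0, 0)
invoked at 7, D merges VC(C)=(2, 0, 0) and bumps W0's slot → (3, 0, 0)
invoked at 8, E merges VC(B)=(0, 1, 0), VC(C)=(2, 0, 0) and bumps W1's slot → (2, 2, 0)
invoked at 11, G merges VC(E)=(2, 2, 0) and bumps W1's slot → (2, 3, 0)
invoked at 10, F merges VC(G)=(2, 3, 0) and bumps W2's slot → (2, 3, 1)
invoked at 15, H merges VC(D)=(3, 0, 0), VC(G)=(2, 3, 0) and bumps W1's slot → (3, 4, 0)
invoked at 17, I merges VC(H)=(3, 4, 0) and bumps W1's slot → (3, 5, 0)
target: VC(I) = (3, 5, 0)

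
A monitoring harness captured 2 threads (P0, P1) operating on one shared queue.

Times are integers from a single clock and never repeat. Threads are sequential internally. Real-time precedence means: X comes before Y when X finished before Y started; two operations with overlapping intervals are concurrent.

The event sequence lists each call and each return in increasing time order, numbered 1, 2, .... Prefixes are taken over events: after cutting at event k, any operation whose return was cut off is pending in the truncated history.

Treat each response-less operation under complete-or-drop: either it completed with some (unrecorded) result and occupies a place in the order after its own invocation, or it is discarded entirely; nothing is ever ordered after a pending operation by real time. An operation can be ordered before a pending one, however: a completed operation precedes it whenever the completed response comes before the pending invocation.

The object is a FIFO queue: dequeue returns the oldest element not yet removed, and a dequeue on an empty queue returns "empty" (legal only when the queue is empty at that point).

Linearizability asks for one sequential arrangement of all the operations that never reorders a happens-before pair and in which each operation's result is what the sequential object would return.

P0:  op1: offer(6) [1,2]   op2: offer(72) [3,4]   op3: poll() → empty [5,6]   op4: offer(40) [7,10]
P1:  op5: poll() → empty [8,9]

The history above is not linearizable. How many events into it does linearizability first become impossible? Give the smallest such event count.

events 1..5 are linearizable; a witness order is op1, op2:
step 1: op1 offer(6) — queue <6>
step 2: op2 offer(72) — queue <6,72>
event 6 — op3's response, time 6 — after it, nothing linearizes
for example op1, op2, op3 fails at step 3: op3 poll() → empty is not legal there

6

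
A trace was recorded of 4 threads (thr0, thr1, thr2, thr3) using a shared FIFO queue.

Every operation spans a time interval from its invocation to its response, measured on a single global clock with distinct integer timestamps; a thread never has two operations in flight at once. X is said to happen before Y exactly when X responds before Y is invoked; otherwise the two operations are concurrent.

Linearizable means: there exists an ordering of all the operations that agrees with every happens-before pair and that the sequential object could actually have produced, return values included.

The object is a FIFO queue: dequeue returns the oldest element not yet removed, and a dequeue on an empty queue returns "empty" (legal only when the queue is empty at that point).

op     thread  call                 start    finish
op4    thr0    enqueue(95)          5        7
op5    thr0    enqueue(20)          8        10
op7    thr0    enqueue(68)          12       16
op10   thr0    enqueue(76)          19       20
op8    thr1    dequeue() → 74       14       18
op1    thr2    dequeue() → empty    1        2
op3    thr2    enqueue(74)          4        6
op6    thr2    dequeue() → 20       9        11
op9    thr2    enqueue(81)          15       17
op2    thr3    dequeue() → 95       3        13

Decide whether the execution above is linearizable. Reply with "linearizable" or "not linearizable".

cut after 10 events: linearizable; cut after 11 events (op6 responds, time 11): not linearizable
every one of the 4 real-time-consistent orders over 5 completed FIFO queue ops fails the sequential spec
every completion of the 1 pending operation (op2) was checked; none linearizes
take op1, op3, op4, op5, op6 (pending dropped): step 5 already fails, because op6 dequeue() → 20 cannot occur there
take op1, op3, op4, op6, op5 (pending dropped): step 4 already fails, because op6 dequeue() → 20 cannot occur there

not linearizable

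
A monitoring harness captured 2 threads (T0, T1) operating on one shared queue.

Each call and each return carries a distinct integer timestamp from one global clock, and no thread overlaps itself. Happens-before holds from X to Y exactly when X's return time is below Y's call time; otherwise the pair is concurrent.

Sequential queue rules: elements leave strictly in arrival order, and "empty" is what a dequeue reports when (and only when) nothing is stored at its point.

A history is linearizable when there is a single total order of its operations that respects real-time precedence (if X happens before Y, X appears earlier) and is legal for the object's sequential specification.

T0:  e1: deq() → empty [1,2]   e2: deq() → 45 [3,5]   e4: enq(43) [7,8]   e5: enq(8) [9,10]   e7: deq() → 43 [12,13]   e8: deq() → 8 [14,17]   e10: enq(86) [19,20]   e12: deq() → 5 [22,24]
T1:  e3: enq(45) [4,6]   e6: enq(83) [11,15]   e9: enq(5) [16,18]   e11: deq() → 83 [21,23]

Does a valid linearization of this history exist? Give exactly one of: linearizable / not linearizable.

linearizable

one valid linearization: e1, e3, e2, e4, e5, e6, e7, e8, e9, e10, e11, e12
after step 1 (e1 deq() → empty): queue <>
after step 2 (e3 enq(45)): queue <45>
after step 3 (e2 deq() → 45): queue <>
after step 4 (e4 enq(43)): queue <43>
after step 5 (e5 enq(8)): queue <43,8>
after step 6 (e6 enq(83)): queue <43,8,83>
after step 7 (e7 deq() → 43): queue <8,83>
after step 8 (e8 deq() → 8): queue <83>
after step 9 (e9 enq(5)): queue <83,5>
after step 10 (e10 enq(86)): queue <83,5,86>
after step 11 (e11 deq() → 83): queue <5,86>
after step 12 (e12 deq() → 5): queue <86>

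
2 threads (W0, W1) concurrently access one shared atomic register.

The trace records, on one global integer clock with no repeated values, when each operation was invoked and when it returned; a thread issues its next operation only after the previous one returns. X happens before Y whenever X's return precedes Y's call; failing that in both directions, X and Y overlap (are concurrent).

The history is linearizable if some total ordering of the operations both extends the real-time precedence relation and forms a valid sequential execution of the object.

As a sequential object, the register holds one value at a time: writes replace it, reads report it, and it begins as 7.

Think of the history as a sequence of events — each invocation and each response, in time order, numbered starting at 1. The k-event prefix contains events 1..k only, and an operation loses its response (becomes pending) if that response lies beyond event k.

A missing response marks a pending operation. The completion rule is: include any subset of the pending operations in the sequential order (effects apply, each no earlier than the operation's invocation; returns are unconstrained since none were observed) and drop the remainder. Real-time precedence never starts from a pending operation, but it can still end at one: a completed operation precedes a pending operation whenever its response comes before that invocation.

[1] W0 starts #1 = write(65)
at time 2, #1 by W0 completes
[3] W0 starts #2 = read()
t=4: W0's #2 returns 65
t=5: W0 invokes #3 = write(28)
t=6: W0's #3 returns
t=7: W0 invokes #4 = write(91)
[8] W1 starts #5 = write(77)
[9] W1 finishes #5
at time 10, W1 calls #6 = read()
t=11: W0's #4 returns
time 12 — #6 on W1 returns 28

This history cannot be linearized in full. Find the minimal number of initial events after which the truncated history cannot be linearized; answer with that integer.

one valid order for events 1..11 is #1, #2, #3, #4, #5:
after step 1 (#1 write(65)): value 65
after step 2 (#2 read() → 65): value 65
after step 3 (#3 write(28)): value 28
after step 4 (#4 write(91)): value 91
after step 5 (#5 write(77)): value 77
at event 12 (#6's time-12 response) nothing linearizes any more
sample order #1, #2, #3, #4, #5, #6 stalls at step 6 — #6 read() → 28 has no legal effect
sample order #1, #2, #3, #5, #4, #6 stalls at step 6 — #6 read() → 28 has no legal effect

12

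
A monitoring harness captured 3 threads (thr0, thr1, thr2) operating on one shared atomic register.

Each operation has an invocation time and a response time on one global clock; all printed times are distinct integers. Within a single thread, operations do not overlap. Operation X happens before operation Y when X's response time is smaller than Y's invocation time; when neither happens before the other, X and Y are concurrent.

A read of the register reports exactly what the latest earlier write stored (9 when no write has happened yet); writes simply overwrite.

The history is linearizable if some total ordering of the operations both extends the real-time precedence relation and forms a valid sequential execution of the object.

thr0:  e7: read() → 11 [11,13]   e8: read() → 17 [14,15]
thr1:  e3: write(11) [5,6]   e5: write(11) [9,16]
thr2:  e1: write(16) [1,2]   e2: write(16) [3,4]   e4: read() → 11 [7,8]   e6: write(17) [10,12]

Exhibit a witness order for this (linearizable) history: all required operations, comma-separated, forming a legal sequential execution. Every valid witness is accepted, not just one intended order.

after step 1 (e1 write(16)): value 16
after step 2 (e2 write(16)): value 16
after step 3 (e3 write(11)): value 11
after step 4 (e4 read() → 11): value 11
after step 5 (e5 write(11)): value 11
after step 6 (e7 read() → 11): value 11
after step 7 (e6 write(17)): value 17
after step 8 (e8 read() → 17): value 17

e1, e2, e3, e4, e5, e7, e6, e8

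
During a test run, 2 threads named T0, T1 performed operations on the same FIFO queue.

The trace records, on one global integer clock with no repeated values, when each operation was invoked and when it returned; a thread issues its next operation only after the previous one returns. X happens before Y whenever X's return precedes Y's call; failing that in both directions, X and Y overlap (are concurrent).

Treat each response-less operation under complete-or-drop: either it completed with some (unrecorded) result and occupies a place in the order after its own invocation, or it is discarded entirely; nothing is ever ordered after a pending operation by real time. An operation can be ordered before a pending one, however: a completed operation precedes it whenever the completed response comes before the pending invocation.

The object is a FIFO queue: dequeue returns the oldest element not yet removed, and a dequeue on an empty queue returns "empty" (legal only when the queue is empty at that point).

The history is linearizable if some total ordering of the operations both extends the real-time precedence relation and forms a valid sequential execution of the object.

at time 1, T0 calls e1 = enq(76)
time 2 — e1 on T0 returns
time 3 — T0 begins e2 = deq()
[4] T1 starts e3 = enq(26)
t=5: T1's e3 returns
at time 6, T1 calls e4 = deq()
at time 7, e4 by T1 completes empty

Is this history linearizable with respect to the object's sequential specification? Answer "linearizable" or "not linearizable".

not linearizable

events 1..6 are fine; event 7 — the response of e4 at time 7 — makes the prefix non-linearizable
exhaustive check: the 3 completed FIFO queue ops admit one real-time order; illegal
no completion choice of the 1 pending operation (e2) rescues it — every subset was tried
e.g. e1, e3, e4 (pending dropped): illegal at step 3, since e4 deq() → empty cannot apply there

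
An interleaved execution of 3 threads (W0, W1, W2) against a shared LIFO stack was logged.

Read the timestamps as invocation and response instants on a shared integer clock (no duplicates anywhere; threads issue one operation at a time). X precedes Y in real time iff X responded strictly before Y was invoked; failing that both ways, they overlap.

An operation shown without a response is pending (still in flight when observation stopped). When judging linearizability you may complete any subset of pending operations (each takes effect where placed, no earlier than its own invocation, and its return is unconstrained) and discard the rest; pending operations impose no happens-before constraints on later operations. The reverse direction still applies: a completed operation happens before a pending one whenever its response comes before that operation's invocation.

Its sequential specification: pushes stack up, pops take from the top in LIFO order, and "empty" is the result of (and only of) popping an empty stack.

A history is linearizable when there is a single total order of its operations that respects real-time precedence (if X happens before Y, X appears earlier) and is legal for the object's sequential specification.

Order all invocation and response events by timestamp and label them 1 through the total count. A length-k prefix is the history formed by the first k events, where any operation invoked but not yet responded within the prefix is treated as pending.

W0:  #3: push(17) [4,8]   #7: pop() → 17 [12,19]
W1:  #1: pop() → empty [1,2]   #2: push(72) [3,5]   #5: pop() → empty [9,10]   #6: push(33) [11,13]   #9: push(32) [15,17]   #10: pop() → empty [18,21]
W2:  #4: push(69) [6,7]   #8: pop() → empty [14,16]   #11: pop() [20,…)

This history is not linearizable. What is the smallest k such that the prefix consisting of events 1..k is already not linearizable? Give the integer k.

events 1..9 are still linearizable — one witness is #1, #2, #3, #4:
step 1: #1 pop() → empty — stack <>
step 2: #2 push(72) — stack <72>
step 3: #3 push(17) — stack <72,17>
step 4: #4 push(69) — stack <72,17,69>
with event 10 included (#5 responding at time 10), all real-time-consistent orders fail
sample order #1, #2, #3, #4, #5 stalls at step 5 — #5 pop() → empty has no legal effect
sample order #1, #2, #4, #3, #5 stalls at step 5 — #5 pop() → empty has no legal effect

10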